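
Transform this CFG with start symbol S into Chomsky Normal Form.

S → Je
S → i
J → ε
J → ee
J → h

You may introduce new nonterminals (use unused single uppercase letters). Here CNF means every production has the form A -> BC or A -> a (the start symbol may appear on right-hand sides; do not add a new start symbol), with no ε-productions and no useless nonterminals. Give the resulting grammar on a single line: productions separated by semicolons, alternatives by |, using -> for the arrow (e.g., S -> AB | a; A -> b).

S -> e | i | JA; A -> e; J -> h | AA

Nullable: {J}; after ε-elimination: S -> e | i | Je; J -> h | ee.
No unit productions to eliminate.
TERM: introduce A -> e and substitute in every rule of length ≥2.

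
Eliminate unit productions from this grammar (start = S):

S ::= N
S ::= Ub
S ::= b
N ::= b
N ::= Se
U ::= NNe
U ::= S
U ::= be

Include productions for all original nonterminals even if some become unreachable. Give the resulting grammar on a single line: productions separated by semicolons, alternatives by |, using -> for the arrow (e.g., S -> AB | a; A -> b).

S -> b | Se | Ub; N -> b | Se; U -> b | Se | Ub | be | NNe

Unit productions: S->N, U->S.
Unit pairs (A ⇒* B via units): (S,N), (U,N), (U,S).
S: inherits non-unit rules of {N, S} → Se | Ub | b.
N: inherits non-unit rules of {N} → Se | b.
U: inherits non-unit rules of {N, S, U} → NNe | Se | Ub | b | be.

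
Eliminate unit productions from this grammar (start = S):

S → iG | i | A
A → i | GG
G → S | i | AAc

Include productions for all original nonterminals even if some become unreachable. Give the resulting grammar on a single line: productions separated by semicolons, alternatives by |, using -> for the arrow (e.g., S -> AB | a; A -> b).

Unit productions: G->S, S->A.
Unit pairs (A ⇒* B via units): (G,A), (G,S), (S,A).
S: inherits non-unit rules of {A, S} → GG | i | iG.
A: inherits non-unit rules of {A} → GG | i.
G: inherits non-unit rules of {A, G, S} → AAc | GG | i | iG.

S -> i | GG | iG; A -> i | GG; G -> i | GG | iG | AAc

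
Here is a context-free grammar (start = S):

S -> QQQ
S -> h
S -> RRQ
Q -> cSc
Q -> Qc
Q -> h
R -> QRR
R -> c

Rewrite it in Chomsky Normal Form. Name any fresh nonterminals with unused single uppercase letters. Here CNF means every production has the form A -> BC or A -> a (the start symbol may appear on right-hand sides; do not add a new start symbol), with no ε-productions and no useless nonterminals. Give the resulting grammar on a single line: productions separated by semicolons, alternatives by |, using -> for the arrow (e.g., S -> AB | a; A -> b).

S -> h | QD | RE; A -> c; B -> SA; C -> RR; D -> QQ; E -> RQ; Q -> h | AB | QA; R -> c | QC

No ε-productions.
No unit productions to eliminate.
TERM: introduce A -> c and substitute in every rule of length ≥2.
BIN: Q -> ASA becomes Q -> AB, B -> SA; R -> QRR becomes R -> QC, C -> RR; S -> QQQ becomes S -> QD, D -> QQ; S -> RRQ becomes S -> RE, E -> RQ.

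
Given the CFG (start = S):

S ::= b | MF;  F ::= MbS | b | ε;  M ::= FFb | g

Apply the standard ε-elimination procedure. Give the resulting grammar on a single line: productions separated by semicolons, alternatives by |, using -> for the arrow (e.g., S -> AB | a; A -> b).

S -> M | b | MF; F -> b | MbS; M -> b | g | Fb | FFb

Nullable set: {F}.
S -> MF: F nullable, giving M | MF.
Drop F -> ε.
M -> FFb: F, F nullable, giving FFb | Fb | b.
Unchanged (no nullable symbols): S -> b; F -> MbS; F -> b; M -> g.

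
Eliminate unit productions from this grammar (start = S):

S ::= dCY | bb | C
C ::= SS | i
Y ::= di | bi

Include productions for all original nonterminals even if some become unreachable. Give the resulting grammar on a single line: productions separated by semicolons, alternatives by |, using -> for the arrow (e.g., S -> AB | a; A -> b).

Unit productions: S->C.
Unit pairs (A ⇒* B via units): (S,C).
S: inherits non-unit rules of {C, S} → SS | bb | dCY | i.
C: inherits non-unit rules of {C} → SS | i.
Y: inherits non-unit rules of {Y} → bi | di.

S -> i | SS | bb | dCY; C -> i | SS; Y -> bi | di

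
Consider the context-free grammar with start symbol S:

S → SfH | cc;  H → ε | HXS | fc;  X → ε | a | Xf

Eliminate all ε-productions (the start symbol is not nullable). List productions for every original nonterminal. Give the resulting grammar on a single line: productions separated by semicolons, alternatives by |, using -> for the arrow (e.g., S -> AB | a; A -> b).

Nullable set: {H, X}.
S -> SfH: H nullable, giving Sf | SfH.
Drop H -> ε.
H -> HXS: H, X nullable, giving HS | HXS | S | XS.
Drop X -> ε.
X -> Xf: X nullable, giving Xf | f.
Unchanged (no nullable symbols): S -> cc; H -> fc; X -> a.

S -> Sf | cc | SfH; H -> S | HS | XS | fc | HXS; X -> a | f | Xf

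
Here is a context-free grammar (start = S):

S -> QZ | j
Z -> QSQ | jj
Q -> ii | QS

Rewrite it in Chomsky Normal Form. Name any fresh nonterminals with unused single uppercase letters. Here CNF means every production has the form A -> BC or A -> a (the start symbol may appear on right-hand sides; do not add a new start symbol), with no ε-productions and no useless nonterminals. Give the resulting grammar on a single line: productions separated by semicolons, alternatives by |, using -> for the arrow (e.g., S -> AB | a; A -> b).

No ε-productions.
No unit productions to eliminate.
TERM: introduce A -> i, B -> j and substitute in every rule of length ≥2.
BIN: Z -> QSQ becomes Z -> QC, C -> SQ.

S -> j | QZ; A -> i; B -> j; C -> SQ; Q -> AA | QS; Z -> BB | QC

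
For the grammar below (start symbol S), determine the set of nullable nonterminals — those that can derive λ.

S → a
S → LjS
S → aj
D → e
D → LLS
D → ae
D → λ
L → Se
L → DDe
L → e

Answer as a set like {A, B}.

{D}

Directly nullable (have an ε-rule): {D}.
Not nullable: L, S — each has a terminal in every rule's right-hand side or depends on a non-nullable symbol.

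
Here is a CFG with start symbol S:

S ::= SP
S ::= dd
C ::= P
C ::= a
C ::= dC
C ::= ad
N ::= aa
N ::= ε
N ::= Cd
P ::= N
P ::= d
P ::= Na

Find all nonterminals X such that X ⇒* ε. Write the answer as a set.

Directly nullable (have an ε-rule): {N}.
P is nullable via P -> N (every symbol on the right is already known nullable).
C is nullable via C -> P (every symbol on the right is already known nullable).
Not nullable: S — each has a terminal in every rule's right-hand side or depends on a non-nullable symbol.

{C, N, P}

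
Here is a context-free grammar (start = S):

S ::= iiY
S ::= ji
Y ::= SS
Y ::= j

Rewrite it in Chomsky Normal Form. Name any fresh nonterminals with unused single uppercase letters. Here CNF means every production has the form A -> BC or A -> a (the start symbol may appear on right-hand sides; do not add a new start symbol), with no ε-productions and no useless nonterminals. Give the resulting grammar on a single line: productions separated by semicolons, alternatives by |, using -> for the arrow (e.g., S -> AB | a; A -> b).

S -> AC | BA; A -> i; B -> j; C -> AY; Y -> j | SS

No ε-productions.
No unit productions to eliminate.
TERM: introduce A -> i, B -> j and substitute in every rule of length ≥2.
BIN: S -> AAY becomes S -> AC, C -> AY.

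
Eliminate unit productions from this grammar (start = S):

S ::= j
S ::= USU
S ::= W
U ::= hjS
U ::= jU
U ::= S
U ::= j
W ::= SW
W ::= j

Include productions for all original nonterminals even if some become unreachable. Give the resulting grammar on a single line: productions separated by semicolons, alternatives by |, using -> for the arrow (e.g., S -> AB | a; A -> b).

Unit productions: S->W, U->S.
Unit pairs (A ⇒* B via units): (S,W), (U,S), (U,W).
S: inherits non-unit rules of {S, W} → SW | USU | j.
U: inherits non-unit rules of {S, U, W} → SW | USU | hjS | j | jU.
W: inherits non-unit rules of {W} → SW | j.

S -> j | SW | USU; U -> j | SW | jU | USU | hjS; W -> j | SW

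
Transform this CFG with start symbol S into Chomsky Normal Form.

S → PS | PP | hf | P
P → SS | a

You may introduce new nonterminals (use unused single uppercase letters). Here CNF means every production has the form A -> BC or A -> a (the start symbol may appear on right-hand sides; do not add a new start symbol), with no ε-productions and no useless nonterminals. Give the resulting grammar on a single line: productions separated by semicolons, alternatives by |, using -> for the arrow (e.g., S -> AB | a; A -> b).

No ε-productions.
After unit-elimination: S -> a | PP | PS | SS | hf; P -> a | SS.
TERM: introduce B -> f, A -> h and substitute in every rule of length ≥2.

S -> a | AB | PP | PS | SS; A -> h; B -> f; P -> a | SS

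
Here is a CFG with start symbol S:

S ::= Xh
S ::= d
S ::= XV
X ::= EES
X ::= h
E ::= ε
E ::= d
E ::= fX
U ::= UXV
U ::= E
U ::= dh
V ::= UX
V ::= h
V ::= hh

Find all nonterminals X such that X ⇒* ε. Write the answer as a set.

Directly nullable (have an ε-rule): {E}.
U is nullable via U -> E (every symbol on the right is already known nullable).
Not nullable: S, V, X — each has a terminal in every rule's right-hand side or depends on a non-nullable symbol.

{E, U}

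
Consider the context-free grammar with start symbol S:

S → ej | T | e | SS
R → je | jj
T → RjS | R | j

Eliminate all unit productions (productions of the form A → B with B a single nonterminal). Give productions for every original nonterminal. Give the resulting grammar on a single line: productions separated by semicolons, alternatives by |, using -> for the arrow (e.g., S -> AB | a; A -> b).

S -> e | j | SS | ej | je | jj | RjS; R -> je | jj; T -> j | je | jj | RjS

Unit productions: S->T, T->R.
Unit pairs (A ⇒* B via units): (S,R), (S,T), (T,R).
S: inherits non-unit rules of {R, S, T} → RjS | SS | e | ej | j | je | jj.
R: inherits non-unit rules of {R} → je | jj.
T: inherits non-unit rules of {R, T} → RjS | j | je | jj.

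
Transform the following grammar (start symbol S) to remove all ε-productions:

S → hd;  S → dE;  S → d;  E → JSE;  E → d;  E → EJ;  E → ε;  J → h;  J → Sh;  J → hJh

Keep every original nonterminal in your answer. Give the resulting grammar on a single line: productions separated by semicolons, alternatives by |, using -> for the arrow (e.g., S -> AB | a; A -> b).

Nullable set: {E}.
S -> dE: E nullable, giving d | dE.
Drop E -> ε.
E -> EJ: E nullable, giving EJ | J.
E -> JSE: E nullable, giving JS | JSE.
Unchanged (no nullable symbols): S -> d; S -> hd; E -> d; J -> Sh; J -> h; J -> hJh.

S -> d | dE | hd; E -> J | d | EJ | JS | JSE; J -> h | Sh | hJh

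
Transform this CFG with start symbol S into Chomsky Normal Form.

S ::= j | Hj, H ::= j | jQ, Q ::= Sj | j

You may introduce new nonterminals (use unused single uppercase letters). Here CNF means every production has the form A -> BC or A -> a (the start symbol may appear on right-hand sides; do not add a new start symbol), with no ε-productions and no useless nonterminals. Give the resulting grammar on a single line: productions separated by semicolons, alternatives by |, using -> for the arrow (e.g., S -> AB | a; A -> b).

No ε-productions.
No unit productions to eliminate.
TERM: introduce A -> j and substitute in every rule of length ≥2.

S -> j | HA; A -> j; H -> j | AQ; Q -> j | SA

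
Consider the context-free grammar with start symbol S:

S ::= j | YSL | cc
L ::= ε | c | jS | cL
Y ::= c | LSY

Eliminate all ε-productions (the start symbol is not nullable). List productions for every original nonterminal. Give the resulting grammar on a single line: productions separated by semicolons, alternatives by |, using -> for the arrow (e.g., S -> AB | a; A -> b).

S -> j | YS | cc | YSL; L -> c | cL | jS; Y -> c | SY | LSY

Nullable set: {L}.
S -> YSL: L nullable, giving YS | YSL.
Drop L -> ε.
L -> cL: L nullable, giving c | cL.
Y -> LSY: L nullable, giving LSY | SY.
Unchanged (no nullable symbols): S -> cc; S -> j; L -> c; L -> jS; Y -> c.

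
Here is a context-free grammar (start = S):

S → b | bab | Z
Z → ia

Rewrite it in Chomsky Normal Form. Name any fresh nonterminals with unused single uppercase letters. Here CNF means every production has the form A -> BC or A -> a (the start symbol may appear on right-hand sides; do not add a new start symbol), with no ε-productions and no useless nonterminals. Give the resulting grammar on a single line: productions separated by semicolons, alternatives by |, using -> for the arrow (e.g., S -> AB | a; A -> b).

S -> b | AD | CB; A -> b; B -> a; C -> i; D -> BA

No ε-productions.
After unit-elimination: S -> b | ia | bab; Z -> ia.
TERM: introduce B -> a, A -> b, C -> i and substitute in every rule of length ≥2.
BIN: S -> ABA becomes S -> AD, D -> BA.
Drop unreachable/unproductive: Z.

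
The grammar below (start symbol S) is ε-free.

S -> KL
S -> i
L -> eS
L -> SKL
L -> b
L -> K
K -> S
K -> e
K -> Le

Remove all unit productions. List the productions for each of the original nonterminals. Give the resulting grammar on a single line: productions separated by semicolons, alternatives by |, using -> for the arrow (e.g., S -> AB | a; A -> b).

S -> i | KL; K -> e | i | KL | Le; L -> b | e | i | KL | Le | eS | SKL

Unit productions: K->S, L->K.
Unit pairs (A ⇒* B via units): (K,S), (L,K), (L,S).
S: inherits non-unit rules of {S} → KL | i.
K: inherits non-unit rules of {K, S} → KL | Le | e | i.
L: inherits non-unit rules of {K, L, S} → KL | Le | SKL | b | e | eS | i.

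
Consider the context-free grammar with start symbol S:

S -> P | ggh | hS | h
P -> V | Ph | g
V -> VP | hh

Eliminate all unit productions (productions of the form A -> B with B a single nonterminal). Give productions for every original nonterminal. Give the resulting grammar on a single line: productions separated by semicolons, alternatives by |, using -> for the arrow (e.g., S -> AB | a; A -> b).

Unit productions: P->V, S->P.
Unit pairs (A ⇒* B via units): (P,V), (S,P), (S,V).
S: inherits non-unit rules of {P, S, V} → Ph | VP | g | ggh | h | hS | hh.
P: inherits non-unit rules of {P, V} → Ph | VP | g | hh.
V: inherits non-unit rules of {V} → VP | hh.

S -> g | h | Ph | VP | hS | hh | ggh; P -> g | Ph | VP | hh; V -> VP | hh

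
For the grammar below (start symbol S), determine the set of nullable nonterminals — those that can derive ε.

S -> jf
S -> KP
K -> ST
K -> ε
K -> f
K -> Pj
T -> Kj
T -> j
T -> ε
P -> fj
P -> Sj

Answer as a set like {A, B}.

Directly nullable (have an ε-rule): {K, T}.
Not nullable: P, S — each has a terminal in every rule's right-hand side or depends on a non-nullable symbol.

{K, T}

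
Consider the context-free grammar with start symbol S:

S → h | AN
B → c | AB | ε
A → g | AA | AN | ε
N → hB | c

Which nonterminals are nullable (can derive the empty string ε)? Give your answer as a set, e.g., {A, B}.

{A, B}

Directly nullable (have an ε-rule): {A, B}.
Not nullable: N, S — each has a terminal in every rule's right-hand side or depends on a non-nullable symbol.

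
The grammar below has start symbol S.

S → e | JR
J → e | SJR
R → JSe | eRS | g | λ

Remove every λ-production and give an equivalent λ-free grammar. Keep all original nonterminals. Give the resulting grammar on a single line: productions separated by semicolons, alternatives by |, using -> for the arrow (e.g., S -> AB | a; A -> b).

Nullable set: {R}.
S -> JR: R nullable, giving J | JR.
J -> SJR: R nullable, giving SJ | SJR.
Drop R -> λ.
R -> eRS: R nullable, giving eRS | eS.
Unchanged (no nullable symbols): S -> e; J -> e; R -> JSe; R -> g.

S -> J | e | JR; J -> e | SJ | SJR; R -> g | eS | JSe | eRS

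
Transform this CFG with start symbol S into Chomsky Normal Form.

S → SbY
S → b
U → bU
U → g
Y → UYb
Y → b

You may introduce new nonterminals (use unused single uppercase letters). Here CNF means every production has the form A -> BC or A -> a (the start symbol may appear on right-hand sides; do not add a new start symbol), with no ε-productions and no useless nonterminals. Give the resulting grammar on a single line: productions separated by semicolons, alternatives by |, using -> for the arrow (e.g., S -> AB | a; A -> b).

S -> b | SB; A -> b; B -> AY; C -> YA; U -> g | AU; Y -> b | UC

No ε-productions.
No unit productions to eliminate.
TERM: introduce A -> b and substitute in every rule of length ≥2.
BIN: S -> SAY becomes S -> SB, B -> AY; Y -> UYA becomes Y -> UC, C -> YA.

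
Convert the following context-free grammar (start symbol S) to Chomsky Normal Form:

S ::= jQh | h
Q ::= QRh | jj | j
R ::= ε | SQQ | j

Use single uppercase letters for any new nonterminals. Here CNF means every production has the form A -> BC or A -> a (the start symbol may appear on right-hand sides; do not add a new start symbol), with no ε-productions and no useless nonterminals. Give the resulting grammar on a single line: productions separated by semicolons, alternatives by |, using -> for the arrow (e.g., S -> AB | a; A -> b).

Nullable: {R}; after ε-elimination: S -> h | jQh; Q -> j | Qh | jj | QRh; R -> j | SQQ.
No unit productions to eliminate.
TERM: introduce A -> h, B -> j and substitute in every rule of length ≥2.
BIN: Q -> QRA becomes Q -> QC, C -> RA; R -> SQQ becomes R -> SD, D -> QQ; S -> BQA becomes S -> BE, E -> QA.

S -> h | BE; A -> h; B -> j; C -> RA; D -> QQ; E -> QA; Q -> j | BB | QA | QC; R -> j | SD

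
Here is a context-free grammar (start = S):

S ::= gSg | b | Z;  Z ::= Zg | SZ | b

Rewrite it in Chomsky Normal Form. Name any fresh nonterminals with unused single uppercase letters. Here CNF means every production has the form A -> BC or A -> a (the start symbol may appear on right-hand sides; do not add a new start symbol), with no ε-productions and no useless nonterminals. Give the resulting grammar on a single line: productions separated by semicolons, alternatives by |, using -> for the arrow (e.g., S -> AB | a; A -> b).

S -> b | AB | SZ | ZA; A -> g; B -> SA; Z -> b | SZ | ZA

No ε-productions.
After unit-elimination: S -> b | SZ | Zg | gSg; Z -> b | SZ | Zg.
TERM: introduce A -> g and substitute in every rule of length ≥2.
BIN: S -> ASA becomes S -> AB, B -> SA.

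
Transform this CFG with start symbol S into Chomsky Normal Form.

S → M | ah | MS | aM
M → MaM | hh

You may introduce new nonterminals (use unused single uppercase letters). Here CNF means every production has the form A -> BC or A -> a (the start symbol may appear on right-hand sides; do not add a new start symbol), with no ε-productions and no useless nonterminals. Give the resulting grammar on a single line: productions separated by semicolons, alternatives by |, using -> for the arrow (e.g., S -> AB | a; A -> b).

S -> AB | AM | BB | MD | MS; A -> a; B -> h; C -> AM; D -> AM; M -> BB | MC

No ε-productions.
After unit-elimination: S -> MS | aM | ah | hh | MaM; M -> hh | MaM.
TERM: introduce A -> a, B -> h and substitute in every rule of length ≥2.
BIN: M -> MAM becomes M -> MC, C -> AM; S -> MAM becomes S -> MD, D -> AM.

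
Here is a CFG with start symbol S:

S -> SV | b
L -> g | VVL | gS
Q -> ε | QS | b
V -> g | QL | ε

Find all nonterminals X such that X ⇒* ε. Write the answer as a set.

{Q, V}

Directly nullable (have an ε-rule): {Q, V}.
Not nullable: L, S — each has a terminal in every rule's right-hand side or depends on a non-nullable symbol.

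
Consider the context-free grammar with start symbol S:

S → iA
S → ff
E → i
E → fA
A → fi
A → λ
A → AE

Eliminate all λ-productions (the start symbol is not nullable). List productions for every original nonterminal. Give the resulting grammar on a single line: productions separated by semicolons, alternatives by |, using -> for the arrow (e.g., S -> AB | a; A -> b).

S -> i | ff | iA; A -> E | AE | fi; E -> f | i | fA

Nullable set: {A}.
S -> iA: A nullable, giving i | iA.
Drop A -> λ.
A -> AE: A nullable, giving AE | E.
E -> fA: A nullable, giving f | fA.
Unchanged (no nullable symbols): S -> ff; A -> fi; E -> i.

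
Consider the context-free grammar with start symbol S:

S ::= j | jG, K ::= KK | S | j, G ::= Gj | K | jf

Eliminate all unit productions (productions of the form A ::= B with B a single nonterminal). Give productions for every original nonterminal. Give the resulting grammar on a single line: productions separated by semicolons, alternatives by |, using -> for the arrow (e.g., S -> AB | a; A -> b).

S -> j | jG; G -> j | Gj | KK | jG | jf; K -> j | KK | jG

Unit productions: G->K, K->S.
Unit pairs (A ⇒* B via units): (G,K), (G,S), (K,S).
S: inherits non-unit rules of {S} → j | jG.
G: inherits non-unit rules of {G, K, S} → Gj | KK | j | jG | jf.
K: inherits non-unit rules of {K, S} → KK | j | jG.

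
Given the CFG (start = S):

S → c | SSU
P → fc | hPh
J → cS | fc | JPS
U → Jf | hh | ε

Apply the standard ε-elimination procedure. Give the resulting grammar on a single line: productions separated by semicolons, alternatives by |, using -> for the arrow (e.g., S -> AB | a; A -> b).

S -> c | SS | SSU; J -> cS | fc | JPS; P -> fc | hPh; U -> Jf | hh

Nullable set: {U}.
S -> SSU: U nullable, giving SS | SSU.
Drop U -> ε.
Unchanged (no nullable symbols): S -> c; J -> JPS; J -> cS; J -> fc; P -> fc; P -> hPh; U -> Jf; U -> hh.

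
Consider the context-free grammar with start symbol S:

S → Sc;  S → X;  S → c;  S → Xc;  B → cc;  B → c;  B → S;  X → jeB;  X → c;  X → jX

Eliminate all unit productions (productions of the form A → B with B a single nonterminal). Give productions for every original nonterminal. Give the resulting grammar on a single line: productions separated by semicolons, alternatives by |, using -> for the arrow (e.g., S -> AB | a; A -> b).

Unit productions: B->S, S->X.
Unit pairs (A ⇒* B via units): (B,S), (B,X), (S,X).
S: inherits non-unit rules of {S, X} → Sc | Xc | c | jX | jeB.
B: inherits non-unit rules of {B, S, X} → Sc | Xc | c | cc | jX | jeB.
X: inherits non-unit rules of {X} → c | jX | jeB.

S -> c | Sc | Xc | jX | jeB; B -> c | Sc | Xc | cc | jX | jeB; X -> c | jX | jeB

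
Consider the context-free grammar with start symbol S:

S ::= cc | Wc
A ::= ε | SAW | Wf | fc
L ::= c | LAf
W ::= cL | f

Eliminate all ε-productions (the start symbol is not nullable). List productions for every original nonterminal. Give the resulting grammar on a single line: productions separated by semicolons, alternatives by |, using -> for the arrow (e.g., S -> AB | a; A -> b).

S -> Wc | cc; A -> SW | Wf | fc | SAW; L -> c | Lf | LAf; W -> f | cL

Nullable set: {A}.
Drop A -> ε.
A -> SAW: A nullable, giving SAW | SW.
L -> LAf: A nullable, giving LAf | Lf.
Unchanged (no nullable symbols): S -> Wc; S -> cc; A -> Wf; A -> fc; L -> c; W -> cL; W -> f.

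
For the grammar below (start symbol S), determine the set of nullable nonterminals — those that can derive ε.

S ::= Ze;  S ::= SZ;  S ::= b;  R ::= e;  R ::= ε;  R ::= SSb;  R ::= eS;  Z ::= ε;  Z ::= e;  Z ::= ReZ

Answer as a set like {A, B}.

{R, Z}

Directly nullable (have an ε-rule): {R, Z}.
Not nullable: S — each has a terminal in every rule's right-hand side or depends on a non-nullable symbol.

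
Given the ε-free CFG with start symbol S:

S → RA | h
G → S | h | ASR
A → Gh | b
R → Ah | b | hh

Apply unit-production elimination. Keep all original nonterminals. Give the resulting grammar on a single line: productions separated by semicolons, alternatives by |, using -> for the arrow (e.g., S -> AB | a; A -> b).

S -> h | RA; A -> b | Gh; G -> h | RA | ASR; R -> b | Ah | hh

Unit productions: G->S.
Unit pairs (A ⇒* B via units): (G,S).
S: inherits non-unit rules of {S} → RA | h.
A: inherits non-unit rules of {A} → Gh | b.
G: inherits non-unit rules of {G, S} → ASR | RA | h.
R: inherits non-unit rules of {R} → Ah | b | hh.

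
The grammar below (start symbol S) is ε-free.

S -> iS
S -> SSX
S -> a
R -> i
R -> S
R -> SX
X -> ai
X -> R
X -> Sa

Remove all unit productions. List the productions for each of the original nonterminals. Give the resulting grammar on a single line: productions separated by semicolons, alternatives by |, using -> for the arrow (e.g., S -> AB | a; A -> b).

S -> a | iS | SSX; R -> a | i | SX | iS | SSX; X -> a | i | SX | Sa | ai | iS | SSX

Unit productions: R->S, X->R.
Unit pairs (A ⇒* B via units): (R,S), (X,R), (X,S).
S: inherits non-unit rules of {S} → SSX | a | iS.
R: inherits non-unit rules of {R, S} → SSX | SX | a | i | iS.
X: inherits non-unit rules of {R, S, X} → SSX | SX | Sa | a | ai | i | iS.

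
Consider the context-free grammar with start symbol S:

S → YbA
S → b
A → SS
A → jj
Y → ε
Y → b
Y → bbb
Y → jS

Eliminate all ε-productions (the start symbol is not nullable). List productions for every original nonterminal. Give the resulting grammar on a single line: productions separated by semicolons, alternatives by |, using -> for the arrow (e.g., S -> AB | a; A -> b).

Nullable set: {Y}.
S -> YbA: Y nullable, giving YbA | bA.
Drop Y -> ε.
Unchanged (no nullable symbols): S -> b; A -> SS; A -> jj; Y -> b; Y -> bbb; Y -> jS.

S -> b | bA | YbA; A -> SS | jj; Y -> b | jS | bbb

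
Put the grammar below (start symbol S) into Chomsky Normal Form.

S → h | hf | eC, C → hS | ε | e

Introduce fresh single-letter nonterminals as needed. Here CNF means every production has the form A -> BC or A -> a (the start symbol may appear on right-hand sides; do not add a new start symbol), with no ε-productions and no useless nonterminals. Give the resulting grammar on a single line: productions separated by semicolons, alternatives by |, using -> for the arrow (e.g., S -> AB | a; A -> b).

Nullable: {C}; after ε-elimination: S -> e | h | eC | hf; C -> e | hS.
No unit productions to eliminate.
TERM: introduce B -> e, D -> f, A -> h and substitute in every rule of length ≥2.

S -> e | h | AD | BC; A -> h; B -> e; C -> e | AS; D -> f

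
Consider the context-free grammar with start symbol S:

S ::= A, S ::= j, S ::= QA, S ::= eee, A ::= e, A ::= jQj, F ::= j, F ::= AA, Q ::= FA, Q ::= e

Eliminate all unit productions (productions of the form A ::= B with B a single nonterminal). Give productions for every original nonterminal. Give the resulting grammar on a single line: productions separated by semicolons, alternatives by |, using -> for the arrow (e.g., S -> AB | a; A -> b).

S -> e | j | QA | eee | jQj; A -> e | jQj; F -> j | AA; Q -> e | FA

Unit productions: S->A.
Unit pairs (A ⇒* B via units): (S,A).
S: inherits non-unit rules of {A, S} → QA | e | eee | j | jQj.
A: inherits non-unit rules of {A} → e | jQj.
F: inherits non-unit rules of {F} → AA | j.
Q: inherits non-unit rules of {Q} → FA | e.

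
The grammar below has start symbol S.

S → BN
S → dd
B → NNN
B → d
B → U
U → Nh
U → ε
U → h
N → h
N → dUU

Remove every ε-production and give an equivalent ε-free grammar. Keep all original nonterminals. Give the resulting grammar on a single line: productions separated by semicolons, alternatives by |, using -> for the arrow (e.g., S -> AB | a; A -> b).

Nullable set: {B, U}.
S -> BN: B nullable, giving BN | N.
B -> U: U nullable, giving U.
N -> dUU: U, U nullable, giving d | dU | dUU.
Drop U -> ε.
Unchanged (no nullable symbols): S -> dd; B -> NNN; B -> d; N -> h; U -> Nh; U -> h.

S -> N | BN | dd; B -> U | d | NNN; N -> d | h | dU | dUU; U -> h | Nh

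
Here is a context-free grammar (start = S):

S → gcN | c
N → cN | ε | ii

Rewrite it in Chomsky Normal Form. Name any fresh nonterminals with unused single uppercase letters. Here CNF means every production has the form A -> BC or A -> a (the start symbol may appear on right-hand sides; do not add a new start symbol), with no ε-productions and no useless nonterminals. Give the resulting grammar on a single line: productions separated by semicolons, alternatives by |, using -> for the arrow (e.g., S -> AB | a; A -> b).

S -> c | CA | CD; A -> c; B -> i; C -> g; D -> AN; N -> c | AN | BB

Nullable: {N}; after ε-elimination: S -> c | gc | gcN; N -> c | cN | ii.
No unit productions to eliminate.
TERM: introduce A -> c, C -> g, B -> i and substitute in every rule of length ≥2.
BIN: S -> CAN becomes S -> CD, D -> AN.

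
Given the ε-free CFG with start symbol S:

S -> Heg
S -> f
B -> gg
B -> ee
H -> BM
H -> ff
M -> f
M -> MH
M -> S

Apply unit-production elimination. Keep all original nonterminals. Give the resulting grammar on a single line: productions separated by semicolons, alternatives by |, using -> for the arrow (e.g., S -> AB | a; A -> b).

Unit productions: M->S.
Unit pairs (A ⇒* B via units): (M,S).
S: inherits non-unit rules of {S} → Heg | f.
B: inherits non-unit rules of {B} → ee | gg.
H: inherits non-unit rules of {H} → BM | ff.
M: inherits non-unit rules of {M, S} → Heg | MH | f.

S -> f | Heg; B -> ee | gg; H -> BM | ff; M -> f | MH | Heg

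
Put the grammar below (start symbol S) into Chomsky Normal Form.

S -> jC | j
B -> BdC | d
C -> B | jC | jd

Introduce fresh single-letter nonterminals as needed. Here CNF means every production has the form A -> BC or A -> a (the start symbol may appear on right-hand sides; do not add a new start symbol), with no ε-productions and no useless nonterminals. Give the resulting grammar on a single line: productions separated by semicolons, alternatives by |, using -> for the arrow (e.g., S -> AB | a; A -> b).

S -> j | DC; A -> d; B -> d | BE; C -> d | BF | DA | DC; D -> j; E -> AC; F -> AC

No ε-productions.
After unit-elimination: S -> j | jC; B -> d | BdC; C -> d | jC | jd | BdC.
TERM: introduce A -> d, D -> j and substitute in every rule of length ≥2.
BIN: B -> BAC becomes B -> BE, E -> AC; C -> BAC becomes C -> BF, F -> AC.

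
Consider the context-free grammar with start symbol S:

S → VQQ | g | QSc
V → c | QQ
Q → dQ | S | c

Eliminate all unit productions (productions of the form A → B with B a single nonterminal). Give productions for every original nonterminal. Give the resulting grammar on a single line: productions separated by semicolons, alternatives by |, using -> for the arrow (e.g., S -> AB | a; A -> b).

Unit productions: Q->S.
Unit pairs (A ⇒* B via units): (Q,S).
S: inherits non-unit rules of {S} → QSc | VQQ | g.
Q: inherits non-unit rules of {Q, S} → QSc | VQQ | c | dQ | g.
V: inherits non-unit rules of {V} → QQ | c.

S -> g | QSc | VQQ; Q -> c | g | dQ | QSc | VQQ; V -> c | QQ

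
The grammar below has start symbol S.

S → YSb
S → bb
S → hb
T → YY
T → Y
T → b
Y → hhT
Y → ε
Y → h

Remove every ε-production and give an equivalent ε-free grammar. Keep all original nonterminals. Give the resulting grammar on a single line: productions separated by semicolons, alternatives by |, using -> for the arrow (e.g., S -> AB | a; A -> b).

S -> Sb | bb | hb | YSb; T -> Y | b | YY; Y -> h | hh | hhT

Nullable set: {T, Y}.
S -> YSb: Y nullable, giving Sb | YSb.
T -> Y: Y nullable, giving Y.
T -> YY: Y, Y nullable, giving Y | YY.
Drop Y -> ε.
Y -> hhT: T nullable, giving hh | hhT.
Unchanged (no nullable symbols): S -> bb; S -> hb; T -> b; Y -> h.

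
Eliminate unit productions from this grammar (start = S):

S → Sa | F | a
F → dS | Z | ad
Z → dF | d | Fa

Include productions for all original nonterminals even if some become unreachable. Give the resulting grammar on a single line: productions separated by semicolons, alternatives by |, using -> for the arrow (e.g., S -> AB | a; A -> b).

S -> a | d | Fa | Sa | ad | dF | dS; F -> d | Fa | ad | dF | dS; Z -> d | Fa | dF

Unit productions: F->Z, S->F.
Unit pairs (A ⇒* B via units): (F,Z), (S,F), (S,Z).
S: inherits non-unit rules of {F, S, Z} → Fa | Sa | a | ad | d | dF | dS.
F: inherits non-unit rules of {F, Z} → Fa | ad | d | dF | dS.
Z: inherits non-unit rules of {Z} → Fa | d | dF.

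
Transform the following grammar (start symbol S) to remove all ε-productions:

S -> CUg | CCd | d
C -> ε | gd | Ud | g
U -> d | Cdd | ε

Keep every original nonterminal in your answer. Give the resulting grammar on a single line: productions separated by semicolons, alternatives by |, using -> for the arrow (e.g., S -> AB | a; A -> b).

Nullable set: {C, U}.
S -> CCd: C, C nullable, giving CCd | Cd | d.
S -> CUg: C, U nullable, giving CUg | Cg | Ug | g.
Drop C -> ε.
C -> Ud: U nullable, giving Ud | d.
Drop U -> ε.
U -> Cdd: C nullable, giving Cdd | dd.
Unchanged (no nullable symbols): S -> d; C -> g; C -> gd; U -> d.

S -> d | g | Cd | Cg | Ug | CCd | CUg; C -> d | g | Ud | gd; U -> d | dd | Cdd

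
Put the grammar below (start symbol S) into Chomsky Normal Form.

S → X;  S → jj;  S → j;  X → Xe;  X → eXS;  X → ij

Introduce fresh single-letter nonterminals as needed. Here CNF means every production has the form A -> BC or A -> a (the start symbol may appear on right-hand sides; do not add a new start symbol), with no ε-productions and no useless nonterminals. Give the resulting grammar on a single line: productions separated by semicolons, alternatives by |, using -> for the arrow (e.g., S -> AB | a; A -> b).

No ε-productions.
After unit-elimination: S -> j | Xe | ij | jj | eXS; X -> Xe | ij | eXS.
TERM: introduce A -> e, B -> i, C -> j and substitute in every rule of length ≥2.
BIN: S -> AXS becomes S -> AD, D -> XS; X -> AXS becomes X -> AE, E -> XS.

S -> j | AD | BC | CC | XA; A -> e; B -> i; C -> j; D -> XS; E -> XS; X -> AE | BC | XA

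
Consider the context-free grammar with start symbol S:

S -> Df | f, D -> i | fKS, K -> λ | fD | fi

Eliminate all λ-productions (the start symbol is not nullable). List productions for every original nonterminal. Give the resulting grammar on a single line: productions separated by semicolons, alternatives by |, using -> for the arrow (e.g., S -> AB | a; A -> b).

Nullable set: {K}.
D -> fKS: K nullable, giving fKS | fS.
Drop K -> λ.
Unchanged (no nullable symbols): S -> Df; S -> f; D -> i; K -> fD; K -> fi.

S -> f | Df; D -> i | fS | fKS; K -> fD | fi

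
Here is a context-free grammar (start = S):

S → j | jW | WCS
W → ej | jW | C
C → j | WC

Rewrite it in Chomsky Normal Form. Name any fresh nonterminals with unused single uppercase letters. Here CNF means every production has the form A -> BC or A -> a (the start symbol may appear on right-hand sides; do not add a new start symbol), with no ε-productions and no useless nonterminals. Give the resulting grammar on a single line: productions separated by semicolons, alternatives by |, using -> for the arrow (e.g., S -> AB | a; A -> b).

No ε-productions.
After unit-elimination: S -> j | jW | WCS; C -> j | WC; W -> j | WC | ej | jW.
TERM: introduce B -> e, A -> j and substitute in every rule of length ≥2.
BIN: S -> WCS becomes S -> WD, D -> CS.

S -> j | AW | WD; A -> j; B -> e; C -> j | WC; D -> CS; W -> j | AW | BA | WC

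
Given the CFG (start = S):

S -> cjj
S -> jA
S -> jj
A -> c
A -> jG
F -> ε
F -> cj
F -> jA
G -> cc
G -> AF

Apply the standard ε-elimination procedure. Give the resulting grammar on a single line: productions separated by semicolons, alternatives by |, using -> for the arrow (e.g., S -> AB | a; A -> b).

S -> jA | jj | cjj; A -> c | jG; F -> cj | jA; G -> A | AF | cc

Nullable set: {F}.
Drop F -> ε.
G -> AF: F nullable, giving A | AF.
Unchanged (no nullable symbols): S -> cjj; S -> jA; S -> jj; A -> c; A -> jG; F -> cj; F -> jA; G -> cc.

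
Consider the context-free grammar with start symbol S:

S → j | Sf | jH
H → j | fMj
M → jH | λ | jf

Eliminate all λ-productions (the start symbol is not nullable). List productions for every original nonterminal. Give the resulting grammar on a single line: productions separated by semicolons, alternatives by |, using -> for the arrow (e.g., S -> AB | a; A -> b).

Nullable set: {M}.
H -> fMj: M nullable, giving fMj | fj.
Drop M -> λ.
Unchanged (no nullable symbols): S -> Sf; S -> j; S -> jH; H -> j; M -> jH; M -> jf.

S -> j | Sf | jH; H -> j | fj | fMj; M -> jH | jf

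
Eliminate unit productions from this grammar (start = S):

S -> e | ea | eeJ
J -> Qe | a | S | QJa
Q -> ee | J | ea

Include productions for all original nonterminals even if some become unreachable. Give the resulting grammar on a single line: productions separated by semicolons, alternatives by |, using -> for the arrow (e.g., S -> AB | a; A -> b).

S -> e | ea | eeJ; J -> a | e | Qe | ea | QJa | eeJ; Q -> a | e | Qe | ea | ee | QJa | eeJ

Unit productions: J->S, Q->J.
Unit pairs (A ⇒* B via units): (J,S), (Q,J), (Q,S).
S: inherits non-unit rules of {S} → e | ea | eeJ.
J: inherits non-unit rules of {J, S} → QJa | Qe | a | e | ea | eeJ.
Q: inherits non-unit rules of {J, Q, S} → QJa | Qe | a | e | ea | ee | eeJ.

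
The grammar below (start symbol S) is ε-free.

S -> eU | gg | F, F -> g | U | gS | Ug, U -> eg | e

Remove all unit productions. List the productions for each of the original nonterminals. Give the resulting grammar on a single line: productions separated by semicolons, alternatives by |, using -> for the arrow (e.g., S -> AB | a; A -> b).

Unit productions: F->U, S->F.
Unit pairs (A ⇒* B via units): (F,U), (S,F), (S,U).
S: inherits non-unit rules of {F, S, U} → Ug | e | eU | eg | g | gS | gg.
F: inherits non-unit rules of {F, U} → Ug | e | eg | g | gS.
U: inherits non-unit rules of {U} → e | eg.

S -> e | g | Ug | eU | eg | gS | gg; F -> e | g | Ug | eg | gS; U -> e | eg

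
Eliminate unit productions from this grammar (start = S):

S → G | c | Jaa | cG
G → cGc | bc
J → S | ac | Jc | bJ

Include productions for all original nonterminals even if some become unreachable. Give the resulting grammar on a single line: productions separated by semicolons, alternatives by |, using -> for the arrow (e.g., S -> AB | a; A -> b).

Unit productions: J->S, S->G.
Unit pairs (A ⇒* B via units): (J,G), (J,S), (S,G).
S: inherits non-unit rules of {G, S} → Jaa | bc | c | cG | cGc.
G: inherits non-unit rules of {G} → bc | cGc.
J: inherits non-unit rules of {G, J, S} → Jaa | Jc | ac | bJ | bc | c | cG | cGc.

S -> c | bc | cG | Jaa | cGc; G -> bc | cGc; J -> c | Jc | ac | bJ | bc | cG | Jaa | cGc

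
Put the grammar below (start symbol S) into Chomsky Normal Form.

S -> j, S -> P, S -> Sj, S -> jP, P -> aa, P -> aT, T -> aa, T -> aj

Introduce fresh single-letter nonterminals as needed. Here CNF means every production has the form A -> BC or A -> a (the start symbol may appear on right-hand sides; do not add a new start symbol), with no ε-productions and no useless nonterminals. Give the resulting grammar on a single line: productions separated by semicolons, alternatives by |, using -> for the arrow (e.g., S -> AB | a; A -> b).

S -> j | AA | AT | BP | SB; A -> a; B -> j; P -> AA | AT; T -> AA | AB

No ε-productions.
After unit-elimination: S -> j | Sj | aT | aa | jP; P -> aT | aa; T -> aa | aj.
TERM: introduce A -> a, B -> j and substitute in every rule of length ≥2.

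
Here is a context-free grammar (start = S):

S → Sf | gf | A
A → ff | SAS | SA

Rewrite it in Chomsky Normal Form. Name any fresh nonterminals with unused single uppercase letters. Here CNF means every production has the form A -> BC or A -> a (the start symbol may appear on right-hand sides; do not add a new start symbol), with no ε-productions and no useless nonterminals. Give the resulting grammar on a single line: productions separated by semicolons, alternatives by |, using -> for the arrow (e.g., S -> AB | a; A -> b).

S -> BB | CB | SA | SB | SE; A -> BB | SA | SD; B -> f; C -> g; D -> AS; E -> AS

No ε-productions.
After unit-elimination: S -> SA | Sf | ff | gf | SAS; A -> SA | ff | SAS.
TERM: introduce B -> f, C -> g and substitute in every rule of length ≥2.
BIN: A -> SAS becomes A -> SD, D -> AS; S -> SAS becomes S -> SE, E -> AS.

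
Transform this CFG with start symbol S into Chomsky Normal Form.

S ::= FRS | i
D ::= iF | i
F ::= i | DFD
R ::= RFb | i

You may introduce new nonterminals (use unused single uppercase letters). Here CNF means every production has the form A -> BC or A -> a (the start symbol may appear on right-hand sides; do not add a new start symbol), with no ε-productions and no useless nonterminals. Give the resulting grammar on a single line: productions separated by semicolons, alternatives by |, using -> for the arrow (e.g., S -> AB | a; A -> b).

No ε-productions.
No unit productions to eliminate.
TERM: introduce B -> b, A -> i and substitute in every rule of length ≥2.
BIN: F -> DFD becomes F -> DC, C -> FD; R -> RFB becomes R -> RE, E -> FB; S -> FRS becomes S -> FG, G -> RS.

S -> i | FG; A -> i; B -> b; C -> FD; D -> i | AF; E -> FB; F -> i | DC; G -> RS; R -> i | RE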